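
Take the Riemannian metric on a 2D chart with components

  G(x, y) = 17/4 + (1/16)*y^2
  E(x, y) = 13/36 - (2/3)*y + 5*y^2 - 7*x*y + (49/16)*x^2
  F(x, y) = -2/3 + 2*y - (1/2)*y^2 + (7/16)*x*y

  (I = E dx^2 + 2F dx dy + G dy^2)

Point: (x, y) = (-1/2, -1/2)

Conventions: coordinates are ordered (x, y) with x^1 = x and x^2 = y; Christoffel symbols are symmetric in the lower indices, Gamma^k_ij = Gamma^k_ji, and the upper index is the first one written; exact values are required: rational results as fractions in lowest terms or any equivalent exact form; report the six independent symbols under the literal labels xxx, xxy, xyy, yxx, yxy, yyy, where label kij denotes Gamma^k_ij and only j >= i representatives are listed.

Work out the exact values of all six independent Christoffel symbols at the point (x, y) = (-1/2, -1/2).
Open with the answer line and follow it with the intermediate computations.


Answer: Gamma_xxx = 5501/2915, Gamma_xxy = -10647/2915, Gamma_xyy = 22299/2915, Gamma_yxx = 8281/8745, Gamma_yxy = -4199/2915, Gamma_yyy = 8773/2915

E = 553/576, F = -323/192, G = 273/64 at the point
E_x = 7/16, E_y = -13/6, F_x = -7/32, F_y = 73/32, G_x = 0, G_y = -1/16
EG - F^2 = 2915/2304;  g^inv = (2304/2915) * [[273/64, 323/192], [323/192, 553/576]]
first-kind symbols [ij,l] = (1/2)(d_i g_jl + d_j g_il - d_l g_ij): [xx,x] = E_x/2 = 7/32, [xx,y] = F_x - E_y/2 = 83/96, [xy,x] = E_y/2 = -13/12, [xy,y] = G_x/2 = 0, [yy,x] = F_y - G_x/2 = 73/32, [yy,y] = G_y/2 = -1/32
Gamma^x_ij = (G*[ij,x] - F*[ij,y])/(EG - F^2), Gamma^y_ij = (E*[ij,y] - F*[ij,x])/(EG - F^2)


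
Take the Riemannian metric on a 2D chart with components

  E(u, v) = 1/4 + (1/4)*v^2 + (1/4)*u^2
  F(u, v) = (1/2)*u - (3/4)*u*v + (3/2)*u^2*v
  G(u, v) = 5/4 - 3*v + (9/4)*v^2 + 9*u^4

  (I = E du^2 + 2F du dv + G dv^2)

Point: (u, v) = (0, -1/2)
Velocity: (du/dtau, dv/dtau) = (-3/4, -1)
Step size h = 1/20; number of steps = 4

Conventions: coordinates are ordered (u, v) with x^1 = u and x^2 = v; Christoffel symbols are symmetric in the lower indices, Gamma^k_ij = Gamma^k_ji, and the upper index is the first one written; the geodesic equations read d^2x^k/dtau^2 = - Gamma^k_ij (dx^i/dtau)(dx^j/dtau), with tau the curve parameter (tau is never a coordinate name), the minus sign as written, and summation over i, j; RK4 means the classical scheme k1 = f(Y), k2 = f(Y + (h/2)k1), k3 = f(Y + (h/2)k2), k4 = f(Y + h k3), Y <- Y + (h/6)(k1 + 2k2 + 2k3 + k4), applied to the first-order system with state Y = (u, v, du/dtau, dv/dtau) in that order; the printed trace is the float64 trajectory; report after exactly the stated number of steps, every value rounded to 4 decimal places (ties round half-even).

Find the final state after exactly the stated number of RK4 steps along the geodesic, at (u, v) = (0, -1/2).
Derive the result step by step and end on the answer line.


f(Y) = (du/dtau, dv/dtau, -Gamma^u_ij Y'^i Y'^j, -Gamma^v_ij Y'^i Y'^j) with the Gammas evaluated at the stage position; h = 0.050000; intermediate values shown to 6 dp
step 0: u = 0.0000, v = -0.5000, du/dtau = -0.7500, dv/dtau = -1.0000
step 1:
  k1: at (u, v) = (0.000000, -0.500000), (du/dtau, dv/dtau) = (-0.750000, -1.000000); Gamma_uuu = 0.000000, Gamma_uuv = -0.400000, Gamma_uvv = 0.000000, Gamma_vuu = 0.301887, Gamma_vuv = 0.000000, Gamma_vvv = -0.792453; k1 = (-0.750000, -1.000000, 0.600000, 0.622642)
  k2: at (u, v) = (-0.018750, -0.525000), (du/dtau, dv/dtau) = (-0.735000, -0.984434); Gamma_uuu = 0.001651, Gamma_uuv = -0.411560, Gamma_uvv = 0.004550, Gamma_vuu = 0.306099, Gamma_vuv = -0.002069, Gamma_vvv = -0.778244; k2 = (-0.735000, -0.984434, 0.590275, 0.591836)
  k3: at (u, v) = (-0.018375, -0.524611), (du/dtau, dv/dtau) = (-0.735243, -0.985204); Gamma_uuu = 0.001603, Gamma_uuv = -0.411387, Gamma_uvv = 0.004429, Gamma_vuu = 0.305993, Gamma_vuv = -0.002026, Gamma_vvv = -0.778462; k3 = (-0.735243, -0.985204, 0.590823, 0.593117)
  k4: at (u, v) = (-0.036762, -0.549260), (du/dtau, dv/dtau) = (-0.720459, -0.970344); Gamma_uuu = 0.004788, Gamma_uuv = -0.421984, Gamma_uvv = 0.012283, Gamma_vuu = 0.310352, Gamma_vuv = -0.004337, Gamma_vvv = -0.764809; k4 = (-0.720459, -0.970344, 0.575962, 0.565092)
  Y <- Y + (h/6)(k1 + 2k2 + 2k3 + k4): u = -0.0368, v = -0.5492, du/dtau = -0.7205, dv/dtau = -0.9704
step 2:
  k1: at (u, v) = (-0.036758, -0.549247), (du/dtau, dv/dtau) = (-0.720515, -0.970353); Gamma_uuu = 0.004787, Gamma_uuv = -0.421978, Gamma_uvv = 0.012281, Gamma_vuu = 0.310352, Gamma_vuv = -0.004336, Gamma_vvv = -0.764816; k1 = (-0.720515, -0.970353, 0.576008, 0.565086)
  k2: at (u, v) = (-0.054771, -0.573506), (du/dtau, dv/dtau) = (-0.706115, -0.956226); Gamma_uuu = 0.009487, Gamma_uuv = -0.431718, Gamma_uvv = 0.024940, Gamma_vuu = 0.314837, Gamma_vuv = -0.007024, Gamma_vvv = -0.751636; k2 = (-0.706115, -0.956226, 0.555464, 0.539780)
  k3: at (u, v) = (-0.054411, -0.573152), (du/dtau, dv/dtau) = (-0.706629, -0.956858); Gamma_uuu = 0.009378, Gamma_uuv = -0.431580, Gamma_uvv = 0.024623, Gamma_vuu = 0.314724, Gamma_vuv = -0.006966, Gamma_vvv = -0.751829; k3 = (-0.706629, -0.956858, 0.556393, 0.540628)
  k4: at (u, v) = (-0.072089, -0.597090), (du/dtau, dv/dtau) = (-0.692696, -0.943322); Gamma_uuu = 0.015516, Gamma_uuv = -0.440654, Gamma_uvv = 0.043108, Gamma_vuu = 0.319318, Gamma_vuv = -0.010121, Gamma_vvv = -0.738956; k4 = (-0.692696, -0.943322, 0.530072, 0.517574)
  Y <- Y + (h/6)(k1 + 2k2 + 2k3 + k4): u = -0.0721, v = -0.5971, du/dtau = -0.6928, dv/dtau = -0.9433
step 3:
  k1: at (u, v) = (-0.072080, -0.597079), (du/dtau, dv/dtau) = (-0.692767, -0.943324); Gamma_uuu = 0.015513, Gamma_uuv = -0.440650, Gamma_uvv = 0.043097, Gamma_vuu = 0.319315, Gamma_vuv = -0.010120, Gamma_vvv = -0.738962; k1 = (-0.692767, -0.943324, 0.530138, 0.517551)
  k2: at (u, v) = (-0.089400, -0.620662), (du/dtau, dv/dtau) = (-0.679514, -0.930385); Gamma_uuu = 0.023045, Gamma_uuv = -0.449208, Gamma_uvv = 0.068350, Gamma_vuu = 0.323997, Gamma_vuv = -0.013816, Gamma_vvv = -0.726277; k2 = (-0.679514, -0.930385, 0.498182, 0.496545)
  k3: at (u, v) = (-0.089068, -0.620338), (du/dtau, dv/dtau) = (-0.680313, -0.930910); Gamma_uuu = 0.022888, Gamma_uuv = -0.449088, Gamma_uvv = 0.067782, Gamma_vuu = 0.323886, Gamma_vuv = -0.013738, Gamma_vvv = -0.726458; k3 = (-0.680313, -0.930910, 0.499491, 0.497043)
  k4: at (u, v) = (-0.106096, -0.643624), (du/dtau, dv/dtau) = (-0.667793, -0.918472); Gamma_uuu = 0.031749, Gamma_uuv = -0.457328, Gamma_uvv = 0.100384, Gamma_vuu = 0.328661, Gamma_vuv = -0.018023, Gamma_vvv = -0.713792; k4 = (-0.667793, -0.918472, 0.462161, 0.477692)
  Y <- Y + (h/6)(k1 + 2k2 + 2k3 + k4): u = -0.1061, v = -0.6436, du/dtau = -0.6679, dv/dtau = -0.9185
step 4:
  k1: at (u, v) = (-0.106082, -0.643615), (du/dtau, dv/dtau) = (-0.667870, -0.918471); Gamma_uuu = 0.031741, Gamma_uuv = -0.457324, Gamma_uvv = 0.100352, Gamma_vuu = 0.328655, Gamma_vuv = -0.018019, Gamma_vvv = -0.713798; k1 = (-0.667870, -0.918471, 0.462248, 0.477661)
  k2: at (u, v) = (-0.122779, -0.666577), (du/dtau, dv/dtau) = (-0.656314, -0.906529); Gamma_uuu = 0.041869, Gamma_uuv = -0.465409, Gamma_uvv = 0.140827, Gamma_vuu = 0.333499, Gamma_vuv = -0.022926, Gamma_vvv = -0.701019; k2 = (-0.656314, -0.906529, 0.420041, 0.459720)
  k3: at (u, v) = (-0.122490, -0.666279), (du/dtau, dv/dtau) = (-0.657369, -0.906978); Gamma_uuu = 0.041683, Gamma_uuv = -0.465294, Gamma_uvv = 0.140033, Gamma_vuu = 0.333399, Gamma_vuv = -0.022833, Gamma_vvv = -0.701198; k3 = (-0.657369, -0.906978, 0.421630, 0.459966)
  k4: at (u, v) = (-0.138951, -0.688964), (du/dtau, dv/dtau) = (-0.646789, -0.895472); Gamma_uuu = 0.053044, Gamma_uuv = -0.473419, Gamma_uvv = 0.188803, Gamma_vuu = 0.338337, Gamma_vuv = -0.028398, Gamma_vvv = -0.688138; k4 = (-0.646789, -0.895472, 0.374806, 0.443155)
  Y <- Y + (h/6)(k1 + 2k2 + 2k3 + k4): u = -0.1389, v = -0.6890, du/dtau = -0.6469, dv/dtau = -0.8955

Answer: u = -0.1389, v = -0.6890, du/dtau = -0.6469, dv/dtau = -0.8955


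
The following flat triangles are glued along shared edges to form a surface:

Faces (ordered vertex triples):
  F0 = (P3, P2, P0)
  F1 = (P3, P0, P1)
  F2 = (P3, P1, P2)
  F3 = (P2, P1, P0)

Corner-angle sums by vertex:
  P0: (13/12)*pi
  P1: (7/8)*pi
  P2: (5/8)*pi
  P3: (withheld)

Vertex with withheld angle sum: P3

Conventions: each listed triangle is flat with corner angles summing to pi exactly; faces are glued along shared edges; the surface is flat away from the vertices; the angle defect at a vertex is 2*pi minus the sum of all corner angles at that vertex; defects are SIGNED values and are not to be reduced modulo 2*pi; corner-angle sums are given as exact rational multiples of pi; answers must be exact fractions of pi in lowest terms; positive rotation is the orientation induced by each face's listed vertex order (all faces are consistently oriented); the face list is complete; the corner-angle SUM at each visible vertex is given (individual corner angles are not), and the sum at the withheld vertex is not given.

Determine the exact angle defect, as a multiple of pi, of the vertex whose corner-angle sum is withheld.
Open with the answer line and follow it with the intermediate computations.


Answer: defect(P3) = (7/12)*pi

V = 4, E = 6, F = 4; chi = V - E + F = 2
Gauss-Bonnet: total defect = 2*pi*chi = 4*pi; visible defects sum to (41/12)*pi


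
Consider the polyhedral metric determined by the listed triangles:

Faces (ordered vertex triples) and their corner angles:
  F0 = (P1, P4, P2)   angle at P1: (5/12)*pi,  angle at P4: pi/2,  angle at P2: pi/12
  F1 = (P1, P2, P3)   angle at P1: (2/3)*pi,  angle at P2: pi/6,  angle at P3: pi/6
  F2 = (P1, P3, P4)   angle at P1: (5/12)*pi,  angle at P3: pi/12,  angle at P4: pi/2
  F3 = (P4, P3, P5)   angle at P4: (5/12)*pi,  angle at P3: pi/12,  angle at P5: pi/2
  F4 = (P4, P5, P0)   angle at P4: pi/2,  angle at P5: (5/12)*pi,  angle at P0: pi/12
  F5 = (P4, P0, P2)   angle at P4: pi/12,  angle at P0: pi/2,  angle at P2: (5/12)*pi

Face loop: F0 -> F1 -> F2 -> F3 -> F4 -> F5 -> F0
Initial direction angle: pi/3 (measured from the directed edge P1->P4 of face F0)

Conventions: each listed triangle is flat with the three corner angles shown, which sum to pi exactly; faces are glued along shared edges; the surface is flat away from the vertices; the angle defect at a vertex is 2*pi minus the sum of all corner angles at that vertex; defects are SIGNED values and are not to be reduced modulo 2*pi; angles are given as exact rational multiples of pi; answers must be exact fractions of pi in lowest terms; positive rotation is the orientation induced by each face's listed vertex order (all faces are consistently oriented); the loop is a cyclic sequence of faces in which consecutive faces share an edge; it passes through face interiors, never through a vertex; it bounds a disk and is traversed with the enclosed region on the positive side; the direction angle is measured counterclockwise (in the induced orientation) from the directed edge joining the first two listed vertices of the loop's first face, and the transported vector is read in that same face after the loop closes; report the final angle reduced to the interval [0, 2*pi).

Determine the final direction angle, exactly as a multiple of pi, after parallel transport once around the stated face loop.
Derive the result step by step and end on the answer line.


enclosed vertex P1: corner angles sum to (3/2)*pi, defect = 2*pi - (3/2)*pi = pi/2
enclosed vertex P4: corner angles sum to 2*pi, defect = 2*pi - 2*pi = 0
adding the enclosed defects to the starting angle (mod 2*pi, induced orientation) gives the holonomy
final angle = pi/3 + pi/2 = (5/6)*pi (mod 2*pi)

Answer: final direction angle = (5/6)*pi


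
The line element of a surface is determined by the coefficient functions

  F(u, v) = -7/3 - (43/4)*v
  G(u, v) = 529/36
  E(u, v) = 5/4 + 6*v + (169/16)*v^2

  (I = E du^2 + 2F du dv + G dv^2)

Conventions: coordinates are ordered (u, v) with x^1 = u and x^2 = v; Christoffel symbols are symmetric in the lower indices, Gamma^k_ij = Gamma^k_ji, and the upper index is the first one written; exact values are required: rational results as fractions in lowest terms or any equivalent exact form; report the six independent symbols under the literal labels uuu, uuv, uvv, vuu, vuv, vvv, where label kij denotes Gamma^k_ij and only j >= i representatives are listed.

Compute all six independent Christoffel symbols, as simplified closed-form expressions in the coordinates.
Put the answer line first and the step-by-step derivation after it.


Answer: Gamma_uuu = (-65403*v^2 - 32772*v - 4032)/(22837*v^2 + 21888*v + 7444), Gamma_uuv = (89401*v + 25392)/(22837*v^2 + 21888*v + 7444), Gamma_uvv = -90988/(22837*v^2 + 21888*v + 7444), Gamma_vuu = (-257049*v^3 - 219024*v^2 - 71892*v - 8640)/(91348*v^2 + 87552*v + 29776), Gamma_vuv = (65403*v^2 + 32772*v + 4032)/(22837*v^2 + 21888*v + 7444), Gamma_vvv = (-66564*v - 14448)/(22837*v^2 + 21888*v + 7444)

E = 5/4 + 6*v + (169/16)*v^2; F = -7/3 - (43/4)*v; G = 529/36
Gamma^k_ij = (1/2) g^{kl} (d_i g_jl + d_j g_il - d_l g_ij), with g^inv = (1/(EG-F^2)) [[G, -F], [-F, E]]
first partials: E_u = 0, E_v = 6 + (169/8)*v, F_u = 0, F_v = -43/4, G_u = 0, G_v = 0
D = EG - F^2 = 1861/144 + 38*v + (22837/576)*v^2
expanded: Gamma^u_uu = (G E_u - 2F F_u + F E_v)/(2D), Gamma^u_uv = (G E_v - F G_u)/(2D), Gamma^u_vv = (2G F_v - G G_u - F G_v)/(2D), Gamma^v_uu = (2E F_u - E E_v - F E_u)/(2D), Gamma^v_uv = (E G_u - F E_v)/(2D), Gamma^v_vv = (E G_v - 2F F_v + F G_u)/(2D); substitute and cancel common factors


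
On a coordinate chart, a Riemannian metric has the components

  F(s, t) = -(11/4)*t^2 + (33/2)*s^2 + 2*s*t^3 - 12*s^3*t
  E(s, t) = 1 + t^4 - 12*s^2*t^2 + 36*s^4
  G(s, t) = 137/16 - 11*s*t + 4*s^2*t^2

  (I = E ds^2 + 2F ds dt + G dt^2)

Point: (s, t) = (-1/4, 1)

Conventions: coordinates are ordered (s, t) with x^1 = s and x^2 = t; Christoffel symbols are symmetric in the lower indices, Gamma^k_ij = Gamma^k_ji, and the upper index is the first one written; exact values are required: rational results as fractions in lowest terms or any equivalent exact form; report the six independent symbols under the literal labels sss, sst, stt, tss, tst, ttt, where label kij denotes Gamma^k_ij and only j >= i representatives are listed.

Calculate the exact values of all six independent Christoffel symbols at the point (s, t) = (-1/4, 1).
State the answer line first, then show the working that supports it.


Answer: Gamma_sss = 8/51, Gamma_sst = 16/153, Gamma_stt = -4/153, Gamma_tss = -208/255, Gamma_tst = -416/765, Gamma_ttt = 104/765

E = 89/64, F = -65/32, G = 185/16 at the point
E_s = 15/4, E_t = 5/2, F_s = -17/2, F_t = -109/16, G_s = -13, G_t = 13/4
EG - F^2 = 765/64;  g^inv = (64/765) * [[185/16, 65/32], [65/32, 89/64]]
first-kind symbols [ij,l] = (1/2)(d_i g_jl + d_j g_il - d_l g_ij): [ss,s] = E_s/2 = 15/8, [ss,t] = F_s - E_t/2 = -39/4, [st,s] = E_t/2 = 5/4, [st,t] = G_s/2 = -13/2, [tt,s] = F_t - G_s/2 = -5/16, [tt,t] = G_t/2 = 13/8
Gamma^s_ij = (G*[ij,s] - F*[ij,t])/(EG - F^2), Gamma^t_ij = (E*[ij,t] - F*[ij,s])/(EG - F^2)


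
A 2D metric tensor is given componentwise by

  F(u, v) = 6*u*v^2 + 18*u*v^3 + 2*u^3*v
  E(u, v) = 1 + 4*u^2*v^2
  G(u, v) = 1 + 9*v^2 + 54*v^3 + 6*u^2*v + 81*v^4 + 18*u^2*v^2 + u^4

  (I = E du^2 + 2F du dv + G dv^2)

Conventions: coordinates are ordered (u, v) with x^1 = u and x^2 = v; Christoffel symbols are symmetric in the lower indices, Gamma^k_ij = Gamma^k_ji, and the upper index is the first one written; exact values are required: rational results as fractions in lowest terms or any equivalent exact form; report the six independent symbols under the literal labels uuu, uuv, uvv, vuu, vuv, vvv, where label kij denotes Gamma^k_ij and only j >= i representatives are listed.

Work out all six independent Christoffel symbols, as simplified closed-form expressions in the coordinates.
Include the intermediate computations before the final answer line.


E = 1 + 4*u^2*v^2; F = 6*u*v^2 + 18*u*v^3 + 2*u^3*v; G = 1 + 9*v^2 + 54*v^3 + 6*u^2*v + 81*v^4 + 18*u^2*v^2 + u^4
Gamma^k_ij = (1/2) g^{kl} (d_i g_jl + d_j g_il - d_l g_ij), with g^inv = (1/(EG-F^2)) [[G, -F], [-F, E]]
first partials: E_u = 8*u*v^2, E_v = 8*u^2*v, F_u = 6*v^2 + 18*v^3 + 6*u^2*v, F_v = 12*u*v + 54*u*v^2 + 2*u^3, G_u = 12*u*v + 36*u*v^2 + 4*u^3, G_v = 18*v + 162*v^2 + 6*u^2 + 324*v^3 + 36*u^2*v
D = EG - F^2 = 1 + 9*v^2 + 54*v^3 + 6*u^2*v + 81*v^4 + 22*u^2*v^2 + u^4
expanded: Gamma^u_uu = (G E_u - 2F F_u + F E_v)/(2D), Gamma^u_uv = (G E_v - F G_u)/(2D), Gamma^u_vv = (2G F_v - G G_u - F G_v)/(2D), Gamma^v_uu = (2E F_u - E E_v - F E_u)/(2D), Gamma^v_uv = (E G_u - F E_v)/(2D), Gamma^v_vv = (E G_v - 2F F_v + F G_u)/(2D); substitute and cancel common factors

Answer: Gamma_uuu = 4*u*v^2/(u^4 + 22*u^2*v^2 + 6*u^2*v + 81*v^4 + 54*v^3 + 9*v^2 + 1), Gamma_uuv = 4*u^2*v/(u^4 + 22*u^2*v^2 + 6*u^2*v + 81*v^4 + 54*v^3 + 9*v^2 + 1), Gamma_uvv = (36*u*v^2 + 6*u*v)/(u^4 + 22*u^2*v^2 + 6*u^2*v + 81*v^4 + 54*v^3 + 9*v^2 + 1), Gamma_vuu = (2*u^2*v + 18*v^3 + 6*v^2)/(u^4 + 22*u^2*v^2 + 6*u^2*v + 81*v^4 + 54*v^3 + 9*v^2 + 1), Gamma_vuv = (2*u^3 + 18*u*v^2 + 6*u*v)/(u^4 + 22*u^2*v^2 + 6*u^2*v + 81*v^4 + 54*v^3 + 9*v^2 + 1), Gamma_vvv = (18*u^2*v + 3*u^2 + 162*v^3 + 81*v^2 + 9*v)/(u^4 + 22*u^2*v^2 + 6*u^2*v + 81*v^4 + 54*v^3 + 9*v^2 + 1)


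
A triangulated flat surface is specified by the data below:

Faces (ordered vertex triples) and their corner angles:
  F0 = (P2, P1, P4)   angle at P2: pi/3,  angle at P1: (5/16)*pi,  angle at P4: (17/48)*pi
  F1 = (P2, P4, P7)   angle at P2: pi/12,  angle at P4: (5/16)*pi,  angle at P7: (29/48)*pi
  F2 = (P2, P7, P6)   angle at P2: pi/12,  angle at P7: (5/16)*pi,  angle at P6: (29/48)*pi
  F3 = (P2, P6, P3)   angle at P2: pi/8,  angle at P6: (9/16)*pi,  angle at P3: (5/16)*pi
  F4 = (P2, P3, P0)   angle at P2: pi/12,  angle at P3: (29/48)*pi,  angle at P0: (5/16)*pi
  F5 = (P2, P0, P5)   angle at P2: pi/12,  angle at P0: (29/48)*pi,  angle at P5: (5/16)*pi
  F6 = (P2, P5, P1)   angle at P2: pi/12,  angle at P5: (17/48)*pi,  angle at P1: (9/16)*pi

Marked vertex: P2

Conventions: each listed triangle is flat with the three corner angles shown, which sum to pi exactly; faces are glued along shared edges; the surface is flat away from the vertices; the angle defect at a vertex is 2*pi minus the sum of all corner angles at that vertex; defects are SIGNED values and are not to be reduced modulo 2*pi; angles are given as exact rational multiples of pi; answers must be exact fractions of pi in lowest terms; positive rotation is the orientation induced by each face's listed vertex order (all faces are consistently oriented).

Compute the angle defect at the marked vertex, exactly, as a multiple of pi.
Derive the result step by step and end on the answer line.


Sum of corner angles at P2: (7/8)*pi
defect = 2*pi - (7/8)*pi

Answer: defect(P2) = (9/8)*pi


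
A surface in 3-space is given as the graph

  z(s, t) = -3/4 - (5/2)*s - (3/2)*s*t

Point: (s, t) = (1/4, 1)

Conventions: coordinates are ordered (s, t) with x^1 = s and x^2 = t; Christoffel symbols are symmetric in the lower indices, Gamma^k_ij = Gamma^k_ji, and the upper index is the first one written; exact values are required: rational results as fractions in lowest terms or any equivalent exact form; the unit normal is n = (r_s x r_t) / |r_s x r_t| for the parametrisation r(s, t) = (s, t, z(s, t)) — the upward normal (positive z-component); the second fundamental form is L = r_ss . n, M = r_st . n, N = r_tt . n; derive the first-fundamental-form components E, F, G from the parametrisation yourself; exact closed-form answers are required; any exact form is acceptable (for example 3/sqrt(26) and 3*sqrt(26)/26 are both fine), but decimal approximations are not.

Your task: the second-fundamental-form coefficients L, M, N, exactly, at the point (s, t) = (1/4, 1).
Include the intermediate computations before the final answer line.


z_s = -4, z_t = -3/8, z_ss = 0, z_st = -3/2, z_tt = 0
E = 17, F = 3/2, G = 73/64; answer radicand W^2 = 1097/64
unnormalised second-form numerators: l = 0, m = -3/2, n = 0; L = l/sqrt(1097/64), and similarly M = m/sqrt(W^2), N = n/sqrt(W^2)

Answer: L = 0, M = -12*sqrt(1097)/1097, N = 0


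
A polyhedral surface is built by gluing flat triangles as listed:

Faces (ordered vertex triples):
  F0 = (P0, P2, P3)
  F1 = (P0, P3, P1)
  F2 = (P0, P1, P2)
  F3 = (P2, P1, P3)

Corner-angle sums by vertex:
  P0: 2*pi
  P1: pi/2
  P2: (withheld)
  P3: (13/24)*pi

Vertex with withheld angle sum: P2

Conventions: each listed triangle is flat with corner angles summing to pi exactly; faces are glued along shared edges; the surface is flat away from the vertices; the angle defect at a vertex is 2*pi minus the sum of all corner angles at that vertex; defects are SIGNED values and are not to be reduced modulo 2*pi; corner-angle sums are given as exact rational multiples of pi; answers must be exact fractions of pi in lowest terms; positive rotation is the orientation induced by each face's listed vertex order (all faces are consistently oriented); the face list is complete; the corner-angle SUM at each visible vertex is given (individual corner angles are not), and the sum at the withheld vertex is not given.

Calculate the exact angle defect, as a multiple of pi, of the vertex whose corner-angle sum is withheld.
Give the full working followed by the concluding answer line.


V = 4, E = 6, F = 4; chi = V - E + F = 2
Gauss-Bonnet: total defect = 2*pi*chi = 4*pi; visible defects sum to (71/24)*pi

Answer: defect(P2) = (25/24)*pi


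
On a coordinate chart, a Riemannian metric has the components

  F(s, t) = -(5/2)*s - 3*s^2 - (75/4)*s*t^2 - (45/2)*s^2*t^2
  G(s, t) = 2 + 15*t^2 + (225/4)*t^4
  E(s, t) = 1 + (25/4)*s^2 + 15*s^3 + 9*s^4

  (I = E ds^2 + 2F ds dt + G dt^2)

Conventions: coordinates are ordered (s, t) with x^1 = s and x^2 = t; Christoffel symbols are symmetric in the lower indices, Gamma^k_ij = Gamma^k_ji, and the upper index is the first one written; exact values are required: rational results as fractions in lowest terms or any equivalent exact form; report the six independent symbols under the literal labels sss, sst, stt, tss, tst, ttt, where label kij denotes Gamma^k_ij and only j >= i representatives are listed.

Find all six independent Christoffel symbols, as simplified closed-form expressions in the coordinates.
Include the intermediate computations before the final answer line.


E = 1 + (25/4)*s^2 + 15*s^3 + 9*s^4; F = -(5/2)*s - 3*s^2 - (75/4)*s*t^2 - (45/2)*s^2*t^2; G = 2 + 15*t^2 + (225/4)*t^4
Gamma^k_ij = (1/2) g^{kl} (d_i g_jl + d_j g_il - d_l g_ij), with g^inv = (1/(EG-F^2)) [[G, -F], [-F, E]]
first partials: E_s = (25/2)*s + 45*s^2 + 36*s^3, E_t = 0, F_s = -5/2 - 6*s - (75/4)*t^2 - 45*s*t^2, F_t = -(75/2)*s*t - 45*s^2*t, G_s = 0, G_t = 30*t + 225*t^3
D = EG - F^2 = 2 + 15*t^2 + (25/4)*s^2 + 15*s^3 + (225/4)*t^4 + 9*s^4
expanded: Gamma^s_ss = (G E_s - 2F F_s + F E_t)/(2D), Gamma^s_st = (G E_t - F G_s)/(2D), Gamma^s_tt = (2G F_t - G G_s - F G_t)/(2D), Gamma^t_ss = (2E F_s - E E_t - F E_s)/(2D), Gamma^t_st = (E G_s - F E_t)/(2D), Gamma^t_tt = (E G_t - 2F F_t + F G_s)/(2D); substitute and cancel common factors

Answer: Gamma_sss = (72*s^3 + 90*s^2 + 25*s)/(36*s^4 + 60*s^3 + 25*s^2 + 225*t^4 + 60*t^2 + 8), Gamma_sst = 0, Gamma_stt = (-180*s^2*t - 150*s*t)/(36*s^4 + 60*s^3 + 25*s^2 + 225*t^4 + 60*t^2 + 8), Gamma_tss = (-180*s*t^2 - 24*s - 75*t^2 - 10)/(36*s^4 + 60*s^3 + 25*s^2 + 225*t^4 + 60*t^2 + 8), Gamma_tst = 0, Gamma_ttt = (450*t^3 + 60*t)/(36*s^4 + 60*s^3 + 25*s^2 + 225*t^4 + 60*t^2 + 8)


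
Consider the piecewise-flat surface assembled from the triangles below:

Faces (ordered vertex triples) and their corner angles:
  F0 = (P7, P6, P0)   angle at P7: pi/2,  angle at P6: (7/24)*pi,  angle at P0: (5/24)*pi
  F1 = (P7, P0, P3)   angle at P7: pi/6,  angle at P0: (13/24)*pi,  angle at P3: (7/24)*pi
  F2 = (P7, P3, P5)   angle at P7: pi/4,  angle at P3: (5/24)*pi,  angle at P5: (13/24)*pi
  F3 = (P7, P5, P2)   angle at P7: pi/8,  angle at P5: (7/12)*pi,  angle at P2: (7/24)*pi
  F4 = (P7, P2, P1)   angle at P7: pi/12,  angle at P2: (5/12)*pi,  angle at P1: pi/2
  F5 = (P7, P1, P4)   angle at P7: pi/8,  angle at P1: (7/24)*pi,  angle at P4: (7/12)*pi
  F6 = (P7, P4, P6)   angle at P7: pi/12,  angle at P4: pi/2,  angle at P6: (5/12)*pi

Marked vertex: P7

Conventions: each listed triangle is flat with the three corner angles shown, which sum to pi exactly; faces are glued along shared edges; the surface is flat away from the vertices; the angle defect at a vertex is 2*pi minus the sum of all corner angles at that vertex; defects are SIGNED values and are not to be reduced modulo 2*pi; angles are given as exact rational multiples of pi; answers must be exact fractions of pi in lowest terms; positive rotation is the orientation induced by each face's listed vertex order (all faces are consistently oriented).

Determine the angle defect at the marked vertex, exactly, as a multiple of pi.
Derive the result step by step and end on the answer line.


Sum of corner angles at P7: (4/3)*pi
defect = 2*pi - (4/3)*pi

Answer: defect(P7) = (2/3)*pi


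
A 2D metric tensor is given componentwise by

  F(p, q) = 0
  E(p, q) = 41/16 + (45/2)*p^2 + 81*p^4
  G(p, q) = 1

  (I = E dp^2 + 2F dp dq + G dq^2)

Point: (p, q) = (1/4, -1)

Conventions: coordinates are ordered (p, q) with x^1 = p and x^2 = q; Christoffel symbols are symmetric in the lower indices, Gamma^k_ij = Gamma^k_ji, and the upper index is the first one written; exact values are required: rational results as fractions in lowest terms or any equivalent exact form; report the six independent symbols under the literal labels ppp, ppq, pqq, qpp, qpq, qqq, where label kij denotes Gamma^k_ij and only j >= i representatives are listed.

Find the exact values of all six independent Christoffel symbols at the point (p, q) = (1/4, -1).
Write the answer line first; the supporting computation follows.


Answer: Gamma_ppp = 2088/1097, Gamma_ppq = 0, Gamma_pqq = 0, Gamma_qpp = 0, Gamma_qpq = 0, Gamma_qqq = 0

E = 1097/256, F = 0, G = 1 at the point
E_p = 261/16, E_q = 0, F_p = 0, F_q = 0, G_p = 0, G_q = 0
EG - F^2 = 1097/256;  g^inv = (256/1097) * [[1, 0], [0, 1097/256]]
first-kind symbols [ij,l] = (1/2)(d_i g_jl + d_j g_il - d_l g_ij): [pp,p] = E_p/2 = 261/32, [pp,q] = F_p - E_q/2 = 0, [pq,p] = E_q/2 = 0, [pq,q] = G_p/2 = 0, [qq,p] = F_q - G_p/2 = 0, [qq,q] = G_q/2 = 0
Gamma^p_ij = (G*[ij,p] - F*[ij,q])/(EG - F^2), Gamma^q_ij = (E*[ij,q] - F*[ij,p])/(EG - F^2)


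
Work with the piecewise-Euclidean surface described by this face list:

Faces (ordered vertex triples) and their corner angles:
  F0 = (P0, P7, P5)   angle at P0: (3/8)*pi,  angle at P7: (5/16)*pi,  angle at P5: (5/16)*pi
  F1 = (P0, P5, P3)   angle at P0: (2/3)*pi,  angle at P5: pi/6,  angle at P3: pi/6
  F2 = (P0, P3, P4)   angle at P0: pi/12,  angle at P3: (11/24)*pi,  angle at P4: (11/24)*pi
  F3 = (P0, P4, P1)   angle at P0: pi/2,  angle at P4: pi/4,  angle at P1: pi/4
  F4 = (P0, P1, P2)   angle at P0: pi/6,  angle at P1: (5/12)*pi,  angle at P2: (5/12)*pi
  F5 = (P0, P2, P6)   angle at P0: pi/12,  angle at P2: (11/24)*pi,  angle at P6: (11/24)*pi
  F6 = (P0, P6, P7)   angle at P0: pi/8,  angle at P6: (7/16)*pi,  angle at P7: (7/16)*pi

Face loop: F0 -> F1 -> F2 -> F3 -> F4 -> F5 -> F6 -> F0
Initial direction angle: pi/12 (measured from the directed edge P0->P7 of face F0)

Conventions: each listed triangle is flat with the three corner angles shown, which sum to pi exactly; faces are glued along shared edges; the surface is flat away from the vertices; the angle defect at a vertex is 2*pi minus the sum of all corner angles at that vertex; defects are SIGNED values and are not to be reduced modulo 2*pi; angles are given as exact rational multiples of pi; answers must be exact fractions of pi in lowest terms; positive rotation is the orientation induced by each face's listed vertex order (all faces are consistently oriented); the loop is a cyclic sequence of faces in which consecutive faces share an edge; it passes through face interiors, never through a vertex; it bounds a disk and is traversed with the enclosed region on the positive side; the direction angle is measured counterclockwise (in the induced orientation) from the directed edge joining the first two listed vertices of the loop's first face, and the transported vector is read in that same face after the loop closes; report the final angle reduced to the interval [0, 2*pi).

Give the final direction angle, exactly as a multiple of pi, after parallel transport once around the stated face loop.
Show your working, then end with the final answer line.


enclosed vertex P0: corner angles sum to 2*pi, defect = 2*pi - 2*pi = 0
holonomy = initial angle + sum of enclosed defects (mod 2*pi), positive in the induced orientation
final angle = pi/12 + 0 = pi/12 (mod 2*pi)

Answer: final direction angle = pi/12


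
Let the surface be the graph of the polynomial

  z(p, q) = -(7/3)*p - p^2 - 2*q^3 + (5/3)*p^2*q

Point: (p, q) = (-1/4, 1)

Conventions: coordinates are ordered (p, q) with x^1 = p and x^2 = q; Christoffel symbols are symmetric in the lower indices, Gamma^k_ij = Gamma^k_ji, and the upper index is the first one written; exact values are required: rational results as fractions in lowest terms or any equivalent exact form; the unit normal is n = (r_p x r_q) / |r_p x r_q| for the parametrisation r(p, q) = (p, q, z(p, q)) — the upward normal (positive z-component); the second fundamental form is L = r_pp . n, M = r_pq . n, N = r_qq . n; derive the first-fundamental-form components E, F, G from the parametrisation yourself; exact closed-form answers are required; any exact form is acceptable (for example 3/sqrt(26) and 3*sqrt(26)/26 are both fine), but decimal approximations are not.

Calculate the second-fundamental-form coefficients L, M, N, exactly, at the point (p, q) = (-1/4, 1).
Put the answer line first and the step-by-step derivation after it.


Answer: L = 64*sqrt(98777)/98777, M = -40*sqrt(98777)/98777, N = -576*sqrt(98777)/98777

z_p = -8/3, z_q = -283/48, z_pp = 4/3, z_pq = -5/6, z_qq = -12
E = 73/9, F = 283/18, G = 82393/2304; answer radicand W^2 = 98777/2304
unnormalised second-form numerators: l = 4/3, m = -5/6, n = -12; L = l/sqrt(98777/2304), and similarly M = m/sqrt(W^2), N = n/sqrt(W^2)


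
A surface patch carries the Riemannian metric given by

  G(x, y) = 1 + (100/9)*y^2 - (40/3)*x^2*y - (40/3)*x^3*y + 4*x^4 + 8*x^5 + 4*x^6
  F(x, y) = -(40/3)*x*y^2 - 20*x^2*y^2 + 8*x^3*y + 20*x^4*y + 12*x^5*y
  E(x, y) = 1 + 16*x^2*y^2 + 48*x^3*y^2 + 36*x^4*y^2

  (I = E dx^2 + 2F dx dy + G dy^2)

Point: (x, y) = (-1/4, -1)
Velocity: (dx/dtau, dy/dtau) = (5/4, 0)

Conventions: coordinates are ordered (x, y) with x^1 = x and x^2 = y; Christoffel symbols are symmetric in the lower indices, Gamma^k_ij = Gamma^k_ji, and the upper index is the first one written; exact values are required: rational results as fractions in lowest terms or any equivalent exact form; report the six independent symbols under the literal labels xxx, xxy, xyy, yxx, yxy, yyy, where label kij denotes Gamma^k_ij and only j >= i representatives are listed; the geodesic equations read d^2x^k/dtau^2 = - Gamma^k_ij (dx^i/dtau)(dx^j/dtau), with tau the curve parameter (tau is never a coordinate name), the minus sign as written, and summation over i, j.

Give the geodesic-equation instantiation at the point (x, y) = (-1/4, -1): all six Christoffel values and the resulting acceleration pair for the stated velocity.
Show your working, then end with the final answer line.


E = 89/64, F = 1645/768, G = 117457/9216 at the point
E_x = -5/4, E_y = -25/32, F_x = -733/192, F_y = -3245/768, G_x = -1645/384, G_y = -1645/72
EG - F^2 = 121057/9216;  g^inv = (9216/121057) * [[117457/9216, -1645/768], [-1645/768, 89/64]]
first-kind symbols [ij,l] = (1/2)(d_i g_jl + d_j g_il - d_l g_ij): [xx,x] = E_x/2 = -5/8, [xx,y] = F_x - E_y/2 = -329/96, [xy,x] = E_y/2 = -25/64, [xy,y] = G_x/2 = -1645/768, [yy,x] = F_y - G_x/2 = -25/12, [yy,y] = G_y/2 = -1645/144
Gamma^x_ij = (G*[ij,x] - F*[ij,y])/(EG - F^2), Gamma^y_ij = (E*[ij,y] - F*[ij,x])/(EG - F^2)
Gamma_xxx = -5760/121057, Gamma_xxy = -3600/121057, Gamma_xyy = -19200/121057, Gamma_yxx = -31584/121057, Gamma_yxy = -19740/121057, Gamma_yyy = -105280/121057
d^2x/dtau^2 = -(Gamma_xxx*(5/4)^2 + 2*Gamma_xxy*(5/4)*(0) + Gamma_xyy*(0)^2) = 9000/121057
d^2y/dtau^2 = -(Gamma_yxx*(5/4)^2 + 2*Gamma_yxy*(5/4)*(0) + Gamma_yyy*(0)^2) = 49350/121057

Answer: Gamma_xxx = -5760/121057, Gamma_xxy = -3600/121057, Gamma_xyy = -19200/121057, Gamma_yxx = -31584/121057, Gamma_yxy = -19740/121057, Gamma_yyy = -105280/121057; accelerations (d^2x/dtau^2, d^2y/dtau^2) = (9000/121057, 49350/121057)


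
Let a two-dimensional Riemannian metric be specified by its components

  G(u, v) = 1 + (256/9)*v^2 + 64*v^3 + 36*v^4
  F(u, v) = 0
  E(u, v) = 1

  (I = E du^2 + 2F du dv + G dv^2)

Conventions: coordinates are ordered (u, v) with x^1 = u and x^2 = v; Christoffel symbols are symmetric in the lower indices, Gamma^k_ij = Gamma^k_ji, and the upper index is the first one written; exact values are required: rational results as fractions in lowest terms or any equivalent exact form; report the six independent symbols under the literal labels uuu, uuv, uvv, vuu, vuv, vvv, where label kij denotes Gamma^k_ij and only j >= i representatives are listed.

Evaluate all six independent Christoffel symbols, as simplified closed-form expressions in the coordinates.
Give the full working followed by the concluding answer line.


E = 1; F = 0; G = 1 + (256/9)*v^2 + 64*v^3 + 36*v^4
Gamma^k_ij = (1/2) g^{kl} (d_i g_jl + d_j g_il - d_l g_ij), with g^inv = (1/(EG-F^2)) [[G, -F], [-F, E]]
first partials: E_u = 0, E_v = 0, F_u = 0, F_v = 0, G_u = 0, G_v = (512/9)*v + 192*v^2 + 144*v^3
D = EG - F^2 = 1 + (256/9)*v^2 + 64*v^3 + 36*v^4
expanded: Gamma^u_uu = (G E_u - 2F F_u + F E_v)/(2D), Gamma^u_uv = (G E_v - F G_u)/(2D), Gamma^u_vv = (2G F_v - G G_u - F G_v)/(2D), Gamma^v_uu = (2E F_u - E E_v - F E_u)/(2D), Gamma^v_uv = (E G_u - F E_v)/(2D), Gamma^v_vv = (E G_v - 2F F_v + F G_u)/(2D); substitute and cancel common factors

Answer: Gamma_uuu = 0, Gamma_uuv = 0, Gamma_uvv = 0, Gamma_vuu = 0, Gamma_vuv = 0, Gamma_vvv = (648*v^3 + 864*v^2 + 256*v)/(324*v^4 + 576*v^3 + 256*v^2 + 9)


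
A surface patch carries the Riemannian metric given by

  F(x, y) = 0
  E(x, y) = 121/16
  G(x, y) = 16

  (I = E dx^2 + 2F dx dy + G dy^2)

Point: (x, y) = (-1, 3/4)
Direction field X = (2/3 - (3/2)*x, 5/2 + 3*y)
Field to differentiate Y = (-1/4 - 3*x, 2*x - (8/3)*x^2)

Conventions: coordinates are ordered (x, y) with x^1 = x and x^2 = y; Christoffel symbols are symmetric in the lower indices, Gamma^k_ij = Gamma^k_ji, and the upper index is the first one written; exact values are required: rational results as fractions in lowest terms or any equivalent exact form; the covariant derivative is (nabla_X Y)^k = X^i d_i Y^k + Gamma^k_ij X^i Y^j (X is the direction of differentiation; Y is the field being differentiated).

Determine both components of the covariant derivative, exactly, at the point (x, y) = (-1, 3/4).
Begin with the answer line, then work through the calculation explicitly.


Answer: (nabla_X Y)^x = -13/2, (nabla_X Y)^y = 143/9

E = 121/16, F = 0, G = 16 at the point
E_x = 0, E_y = 0, F_x = 0, F_y = 0, G_x = 0, G_y = 0
EG - F^2 = 121;  g^inv = (1/121) * [[16, 0], [0, 121/16]]
first-kind symbols [ij,l] = (1/2)(d_i g_jl + d_j g_il - d_l g_ij): [xx,x] = E_x/2 = 0, [xx,y] = F_x - E_y/2 = 0, [xy,x] = E_y/2 = 0, [xy,y] = G_x/2 = 0, [yy,x] = F_y - G_x/2 = 0, [yy,y] = G_y/2 = 0
Gamma^x_ij = (G*[ij,x] - F*[ij,y])/(EG - F^2), Gamma^y_ij = (E*[ij,y] - F*[ij,x])/(EG - F^2)
Gamma_xxx = 0, Gamma_xxy = 0, Gamma_xyy = 0, Gamma_yxx = 0, Gamma_yxy = 0, Gamma_yyy = 0
X = (13/6, 19/4), Y = (11/4, -14/3) at the point


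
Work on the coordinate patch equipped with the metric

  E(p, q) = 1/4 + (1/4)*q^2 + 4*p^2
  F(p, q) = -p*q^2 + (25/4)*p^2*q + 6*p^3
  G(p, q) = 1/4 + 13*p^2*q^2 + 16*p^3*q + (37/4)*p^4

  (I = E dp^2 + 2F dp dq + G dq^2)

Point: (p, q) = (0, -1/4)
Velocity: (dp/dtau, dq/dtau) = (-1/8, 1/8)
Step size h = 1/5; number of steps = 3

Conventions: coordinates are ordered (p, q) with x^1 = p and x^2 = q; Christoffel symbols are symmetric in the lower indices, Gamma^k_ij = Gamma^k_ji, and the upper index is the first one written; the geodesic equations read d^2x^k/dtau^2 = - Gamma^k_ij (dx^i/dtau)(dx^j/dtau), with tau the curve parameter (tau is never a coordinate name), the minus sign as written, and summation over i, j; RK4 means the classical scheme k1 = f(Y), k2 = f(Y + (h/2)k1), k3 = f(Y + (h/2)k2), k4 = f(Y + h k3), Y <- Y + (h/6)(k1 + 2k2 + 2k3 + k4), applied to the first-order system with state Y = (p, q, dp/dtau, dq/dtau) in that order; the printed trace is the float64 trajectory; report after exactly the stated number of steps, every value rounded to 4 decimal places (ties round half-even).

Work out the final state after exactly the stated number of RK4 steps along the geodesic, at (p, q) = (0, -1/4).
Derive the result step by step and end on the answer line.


f(Y) = (dp/dtau, dq/dtau, -Gamma^p_ij Y'^i Y'^j, -Gamma^q_ij Y'^i Y'^j) with the Gammas evaluated at the stage position; h = 0.200000; intermediate values shown to 6 dp
step 0: p = 0.0000, q = -0.2500, dp/dtau = -0.1250, dq/dtau = 0.1250
step 1:
  k1: at (p, q) = (0.000000, -0.250000), (dp/dtau, dq/dtau) = (-0.125000, 0.125000); Gamma_ppp = 0.000000, Gamma_ppq = -0.235294, Gamma_pqq = 0.000000, Gamma_qpp = 0.000000, Gamma_qpq = 0.000000, Gamma_qqq = 0.000000; k1 = (-0.125000, 0.125000, -0.007353, 0.000000)
  k2: at (p, q) = (-0.012500, -0.237500), (dp/dtau, dq/dtau) = (-0.125735, 0.125000); Gamma_ppp = -0.189174, Gamma_ppq = -0.224218, Gamma_pqq = 0.019389, Gamma_qpp = 0.171828, Gamma_qpq = -0.039938, Gamma_qqq = -0.002027; k2 = (-0.125735, 0.125000, -0.004360, -0.003940)
  k3: at (p, q) = (-0.012574, -0.237500), (dp/dtau, dq/dtau) = (-0.125436, 0.124606); Gamma_ppp = -0.190282, Gamma_ppq = -0.224212, Gamma_pqq = 0.019546, Gamma_qpp = 0.172835, Gamma_qpq = -0.040197, Gamma_qqq = -0.002051; k3 = (-0.125436, 0.124606, -0.004318, -0.003944)
  k4: at (p, q) = (-0.025087, -0.225079), (dp/dtau, dq/dtau) = (-0.125864, 0.124211); Gamma_ppp = -0.378798, Gamma_ppq = -0.212104, Gamma_pqq = 0.048482, Gamma_qpp = 0.349857, Gamma_qpq = -0.080456, Gamma_qqq = -0.007913; k4 = (-0.125864, 0.124211, -0.001379, -0.007936)
  Y <- Y + (h/6)(k1 + 2k2 + 2k3 + k4): p = -0.0251, q = -0.2251, dp/dtau = -0.1259, dq/dtau = 0.1242
step 2:
  k1: at (p, q) = (-0.025107, -0.225053), (dp/dtau, dq/dtau) = (-0.125870, 0.124210); Gamma_ppp = -0.379092, Gamma_ppq = -0.212079, Gamma_pqq = 0.048532, Gamma_qpp = 0.350135, Gamma_qpq = -0.080515, Gamma_qqq = -0.007925; k1 = (-0.125870, 0.124210, -0.001374, -0.007943)
  k2: at (p, q) = (-0.037694, -0.212632), (dp/dtau, dq/dtau) = (-0.126007, 0.123416); Gamma_ppp = -0.563725, Gamma_ppq = -0.199333, Gamma_pqq = 0.087038, Gamma_qpp = 0.531485, Gamma_qpq = -0.121485, Gamma_qqq = -0.017177; k2 = (-0.126007, 0.123416, 0.001425, -0.011956)
  k3: at (p, q) = (-0.037708, -0.212711), (dp/dtau, dq/dtau) = (-0.125727, 0.123014); Gamma_ppp = -0.563902, Gamma_ppq = -0.199399, Gamma_pqq = 0.087140, Gamma_qpp = 0.531794, Gamma_qpq = -0.121619, Gamma_qqq = -0.017195; k3 = (-0.125727, 0.123014, 0.001427, -0.011908)
  k4: at (p, q) = (-0.050252, -0.200450), (dp/dtau, dq/dtau) = (-0.125584, 0.121828); Gamma_ppp = -0.739035, Gamma_ppq = -0.186653, Gamma_pqq = 0.134470, Gamma_qpp = 0.714468, Gamma_qpq = -0.163238, Gamma_qqq = -0.029150; k4 = (-0.125584, 0.121828, 0.003948, -0.015831)
  Y <- Y + (h/6)(k1 + 2k2 + 2k3 + k4): p = -0.0503, q = -0.2004, dp/dtau = -0.1256, dq/dtau = 0.1218
step 3:
  k1: at (p, q) = (-0.050271, -0.200423), (dp/dtau, dq/dtau) = (-0.125594, 0.121826); Gamma_ppp = -0.739289, Gamma_ppq = -0.186626, Gamma_pqq = 0.134540, Gamma_qpp = 0.714723, Gamma_qpq = -0.163289, Gamma_qqq = -0.029168; k1 = (-0.125594, 0.121826, 0.003954, -0.015838)
  k2: at (p, q) = (-0.062830, -0.188240), (dp/dtau, dq/dtau) = (-0.125198, 0.120243); Gamma_ppp = -0.902287, Gamma_ppq = -0.174275, Gamma_pqq = 0.190117, Gamma_qpp = 0.898258, Gamma_qpq = -0.205953, Gamma_qqq = -0.043140; k2 = (-0.125198, 0.120243, 0.006147, -0.019657)
  k3: at (p, q) = (-0.062791, -0.188398), (dp/dtau, dq/dtau) = (-0.124979, 0.119861); Gamma_ppp = -0.901755, Gamma_ppq = -0.174418, Gamma_pqq = 0.190043, Gamma_qpp = 0.897984, Gamma_qpq = -0.206008, Gamma_qqq = -0.043116; k3 = (-0.124979, 0.119861, 0.006129, -0.019579)
  k4: at (p, q) = (-0.075267, -0.176450), (dp/dtau, dq/dtau) = (-0.124368, 0.117911); Gamma_ppp = -1.048642, Gamma_ppq = -0.163052, Gamma_pqq = 0.252500, Gamma_qpp = 1.080339, Gamma_qpq = -0.249797, Gamma_qqq = -0.058214; k4 = (-0.124368, 0.117911, 0.007927, -0.023227)
  Y <- Y + (h/6)(k1 + 2k2 + 2k3 + k4): p = -0.0753, q = -0.1764, dp/dtau = -0.1244, dq/dtau = 0.1179

Answer: p = -0.0753, q = -0.1764, dp/dtau = -0.1244, dq/dtau = 0.1179
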